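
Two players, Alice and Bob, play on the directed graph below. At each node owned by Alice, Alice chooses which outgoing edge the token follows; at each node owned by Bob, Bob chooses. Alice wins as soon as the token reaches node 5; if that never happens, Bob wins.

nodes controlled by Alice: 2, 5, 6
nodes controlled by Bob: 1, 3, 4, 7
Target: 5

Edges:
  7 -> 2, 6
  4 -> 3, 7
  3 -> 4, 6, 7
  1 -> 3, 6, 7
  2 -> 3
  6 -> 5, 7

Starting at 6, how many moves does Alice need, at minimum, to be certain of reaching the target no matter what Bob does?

A0 = {5}
A1: add {6} — 6 (Alice) has 6→5.
A2 = A1; e.g. 1 (Bob) can still go to 3. Fixed point.
6 enters the attractor at level 1, so Alice can force the target in 1 move from there.

1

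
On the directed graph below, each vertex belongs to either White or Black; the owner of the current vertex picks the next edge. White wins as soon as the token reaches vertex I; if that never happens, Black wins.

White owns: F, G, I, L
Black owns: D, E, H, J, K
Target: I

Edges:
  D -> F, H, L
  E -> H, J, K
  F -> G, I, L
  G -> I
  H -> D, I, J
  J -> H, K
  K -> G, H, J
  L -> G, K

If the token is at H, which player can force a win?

A0 = {I}
A1: add {F, G} — F (White) has F→I; G (White) has G→I.
A2: add {L} — L (White) has L→G.
A3 = A2; e.g. D (Black) can still go to H. Fixed point.
H never enters the attractor, so Black can avoid the target forever.

Black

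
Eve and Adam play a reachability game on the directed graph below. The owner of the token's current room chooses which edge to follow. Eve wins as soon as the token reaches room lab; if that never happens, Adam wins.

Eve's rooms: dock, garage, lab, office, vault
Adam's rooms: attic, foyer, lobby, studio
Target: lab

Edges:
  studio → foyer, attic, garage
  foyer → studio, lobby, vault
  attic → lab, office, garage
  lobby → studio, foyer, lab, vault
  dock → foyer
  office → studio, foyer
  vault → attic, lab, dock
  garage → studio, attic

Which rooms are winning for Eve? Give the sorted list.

lab, vault

A0 = {lab}
A1: add {vault} — vault (Eve) has vault→lab.
A2 = A1; e.g. studio (Adam) can still go to foyer. Fixed point.
Eve's winning region = {lab, vault}.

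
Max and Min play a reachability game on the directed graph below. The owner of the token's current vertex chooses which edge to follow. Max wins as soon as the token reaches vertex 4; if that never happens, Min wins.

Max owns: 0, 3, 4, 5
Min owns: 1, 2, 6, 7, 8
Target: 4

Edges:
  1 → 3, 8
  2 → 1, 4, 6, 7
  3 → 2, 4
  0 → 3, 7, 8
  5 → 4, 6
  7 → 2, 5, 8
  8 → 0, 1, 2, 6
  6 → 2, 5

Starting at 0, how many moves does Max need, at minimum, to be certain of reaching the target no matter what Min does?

2

A0 = {4}
A1: add {3, 5} — 3 (Max) has 3→4; 5 (Max) has 5→4.
A2: add {0} — 0 (Max) has 0→3.
A3 = A2; e.g. 1 (Min) can still go to 8. Fixed point.
0 enters the attractor at level 2, so Max can force the target in 2 moves from there.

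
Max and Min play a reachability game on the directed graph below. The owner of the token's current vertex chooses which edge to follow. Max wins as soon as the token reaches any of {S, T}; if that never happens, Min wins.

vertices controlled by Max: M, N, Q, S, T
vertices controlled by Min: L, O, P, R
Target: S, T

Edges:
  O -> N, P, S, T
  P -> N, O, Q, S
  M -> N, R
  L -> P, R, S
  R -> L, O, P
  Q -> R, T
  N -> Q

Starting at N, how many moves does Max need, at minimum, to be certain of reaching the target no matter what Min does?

2

A0 = {S, T}
A1: add {Q} — Q (Max) has Q→T.
A2: add {N} — N (Max) has N→Q.
N enters the attractor at level 2, so Max can force the target in 2 moves from there.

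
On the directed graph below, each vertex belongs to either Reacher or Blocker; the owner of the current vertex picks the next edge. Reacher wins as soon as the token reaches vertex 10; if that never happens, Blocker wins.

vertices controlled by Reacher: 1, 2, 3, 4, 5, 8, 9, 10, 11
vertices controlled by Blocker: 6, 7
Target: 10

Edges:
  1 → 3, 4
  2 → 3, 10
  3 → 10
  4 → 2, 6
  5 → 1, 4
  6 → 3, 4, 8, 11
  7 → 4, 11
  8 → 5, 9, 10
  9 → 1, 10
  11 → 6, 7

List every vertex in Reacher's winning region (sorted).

A0 = {10}
A1: add {2, 3, 8, 9} — 2 (Reacher) has 2→10; 3 (Reacher) has 3→10; 8 (Reacher) has 8→10; 9 (Reacher) has 9→10.
A2: add {1, 4} — 1 (Reacher) has 1→3; 4 (Reacher) has 4→2.
A3: add {5} — 5 (Reacher) has 5→1.
A4 = A3; e.g. 6 (Blocker) can still go to 11. Fixed point.
Reacher's winning region = {1, 2, 3, 4, 5, 8, 9, 10}.

1, 2, 3, 4, 5, 8, 9, 10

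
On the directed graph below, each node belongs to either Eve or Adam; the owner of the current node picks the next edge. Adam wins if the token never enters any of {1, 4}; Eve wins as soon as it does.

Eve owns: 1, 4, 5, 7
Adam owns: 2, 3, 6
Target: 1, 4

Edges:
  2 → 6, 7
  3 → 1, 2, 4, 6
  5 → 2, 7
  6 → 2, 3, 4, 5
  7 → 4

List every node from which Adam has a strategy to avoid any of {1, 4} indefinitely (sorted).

A0 = {1, 4}
A1: add {7} — 7 (Eve) has 7→4.
A2: add {5} — 5 (Eve) has 5→7.
A3 = A2; e.g. 2 (Adam) can still go to 6. Fixed point.
Eve's attractor = {1, 4, 5, 7}; Adam avoids the target exactly from the complement.

2, 3, 6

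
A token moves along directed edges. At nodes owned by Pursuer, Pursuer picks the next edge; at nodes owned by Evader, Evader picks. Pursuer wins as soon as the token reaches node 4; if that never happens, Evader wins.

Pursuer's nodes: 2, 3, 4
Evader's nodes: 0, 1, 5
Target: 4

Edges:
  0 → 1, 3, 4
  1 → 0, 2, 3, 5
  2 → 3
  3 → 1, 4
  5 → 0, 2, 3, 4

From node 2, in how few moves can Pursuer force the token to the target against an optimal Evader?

2

A0 = {4}
A1: add {3} — 3 (Pursuer) has 3→4.
A2: add {2} — 2 (Pursuer) has 2→3.
A3 = A2; e.g. 0 (Evader) can still go to 1. Fixed point.
2 enters the attractor at level 2, so Pursuer can force the target in 2 moves from there.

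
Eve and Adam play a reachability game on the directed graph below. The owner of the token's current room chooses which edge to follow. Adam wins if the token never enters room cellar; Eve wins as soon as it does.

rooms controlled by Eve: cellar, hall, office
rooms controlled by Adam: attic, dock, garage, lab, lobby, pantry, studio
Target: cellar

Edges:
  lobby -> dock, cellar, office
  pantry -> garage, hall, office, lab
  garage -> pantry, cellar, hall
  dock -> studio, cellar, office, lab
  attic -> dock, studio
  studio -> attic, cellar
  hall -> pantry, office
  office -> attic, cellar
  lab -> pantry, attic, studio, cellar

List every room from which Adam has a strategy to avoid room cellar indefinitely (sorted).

attic, dock, garage, lab, lobby, pantry, studio

A0 = {cellar}
A1: add {office} — office (Eve) has office→cellar.
A2: add {hall} — hall (Eve) has hall→office.
A3 = A2; e.g. lobby (Adam) can still go to dock. Fixed point.
Eve's attractor = {cellar, hall, office}; Adam avoids the target exactly from the complement.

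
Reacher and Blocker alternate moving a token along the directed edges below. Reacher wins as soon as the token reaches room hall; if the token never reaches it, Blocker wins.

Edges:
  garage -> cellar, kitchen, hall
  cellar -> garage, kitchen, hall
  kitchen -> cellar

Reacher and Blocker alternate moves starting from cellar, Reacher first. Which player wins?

Track states (vertex, player-to-move).
A0 = {(hall,Reacher), (hall,Blocker)}
A1: add {(garage,Reacher), (cellar,Reacher)}.
(cellar,Reacher) ∈ A1 ⇒ Reacher forces the target.

Reacher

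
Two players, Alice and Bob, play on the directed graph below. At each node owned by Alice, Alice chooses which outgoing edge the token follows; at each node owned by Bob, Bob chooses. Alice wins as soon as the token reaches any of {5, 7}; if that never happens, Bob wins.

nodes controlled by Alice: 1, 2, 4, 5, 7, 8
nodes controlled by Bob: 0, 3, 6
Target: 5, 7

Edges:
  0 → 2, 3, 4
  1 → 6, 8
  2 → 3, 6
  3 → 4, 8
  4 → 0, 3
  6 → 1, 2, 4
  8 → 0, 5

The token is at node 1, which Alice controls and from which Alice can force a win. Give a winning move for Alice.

8

A0 = {5, 7}
A1: add {8} — 8 (Alice) has 8→5.
A2: add {1} — 1 (Alice) has 1→8.
A3 = A2; e.g. 0 (Bob) can still go to 2. Fixed point.
From 1, successor 8 is in the attractor (rank 1); the other successor 6 is not.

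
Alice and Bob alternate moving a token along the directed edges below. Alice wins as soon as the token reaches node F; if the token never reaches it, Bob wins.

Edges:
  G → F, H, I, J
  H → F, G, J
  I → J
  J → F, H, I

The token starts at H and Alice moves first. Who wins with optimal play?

Alice

Track states (vertex, player-to-move).
A0 = {(F,Alice), (F,Bob)}
A1: add {(G,Alice), (H,Alice), (J,Alice)}.
(H,Alice) ∈ A1 ⇒ Alice forces the target.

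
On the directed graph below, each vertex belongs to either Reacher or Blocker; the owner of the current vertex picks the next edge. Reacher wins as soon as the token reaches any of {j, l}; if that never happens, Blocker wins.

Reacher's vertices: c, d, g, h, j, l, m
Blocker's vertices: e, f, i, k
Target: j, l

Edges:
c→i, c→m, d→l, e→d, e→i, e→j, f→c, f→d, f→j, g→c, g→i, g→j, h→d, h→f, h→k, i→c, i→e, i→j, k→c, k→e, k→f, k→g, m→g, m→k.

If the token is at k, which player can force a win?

A0 = {j, l}
A1: add {d, g} — d (Reacher) has d→l; g (Reacher) has g→j.
A2: add {h, m} — h (Reacher) has h→d; m (Reacher) has m→g.
A3: add {c} — c (Reacher) has c→m.
A4: add {f} — f (Blocker): all of {c, d, j} already in.
A5 = A4; e.g. e (Blocker) can still go to i. Fixed point.
k never enters the attractor, so Blocker can avoid the target forever.

Blocker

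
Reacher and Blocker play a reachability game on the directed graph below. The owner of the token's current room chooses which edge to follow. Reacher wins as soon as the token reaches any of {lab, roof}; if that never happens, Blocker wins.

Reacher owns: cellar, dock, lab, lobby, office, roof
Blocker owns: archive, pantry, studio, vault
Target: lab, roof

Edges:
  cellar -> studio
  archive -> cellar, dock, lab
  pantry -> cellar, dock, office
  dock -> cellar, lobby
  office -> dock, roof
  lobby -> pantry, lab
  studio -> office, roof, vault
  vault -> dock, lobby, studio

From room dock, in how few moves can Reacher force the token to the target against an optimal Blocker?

A0 = {lab, roof}
A1: add {lobby, office} — office (Reacher) has office→roof; lobby (Reacher) has lobby→lab.
A2: add {dock} — dock (Reacher) has dock→lobby.
A3 = A2; e.g. cellar (Reacher) has no edge into A2. Fixed point.
dock enters the attractor at level 2, so Reacher can force the target in 2 moves from there.

2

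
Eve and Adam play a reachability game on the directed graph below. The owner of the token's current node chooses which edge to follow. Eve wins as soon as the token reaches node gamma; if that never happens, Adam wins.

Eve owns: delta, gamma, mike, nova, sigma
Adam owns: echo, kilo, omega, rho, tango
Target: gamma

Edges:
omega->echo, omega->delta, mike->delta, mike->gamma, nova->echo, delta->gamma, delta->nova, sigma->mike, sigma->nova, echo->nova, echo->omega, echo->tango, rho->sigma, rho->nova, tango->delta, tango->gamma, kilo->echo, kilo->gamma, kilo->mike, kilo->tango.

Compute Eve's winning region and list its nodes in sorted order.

delta, gamma, mike, sigma, tango

A0 = {gamma}
A1: add {delta, mike} — delta (Eve) has delta→gamma; mike (Eve) has mike→gamma.
A2: add {sigma, tango} — sigma (Eve) has sigma→mike; tango (Adam): all of {delta, gamma} already in.
A3 = A2; e.g. echo (Adam) can still go to nova. Fixed point.
Eve's winning region = {delta, gamma, mike, sigma, tango}.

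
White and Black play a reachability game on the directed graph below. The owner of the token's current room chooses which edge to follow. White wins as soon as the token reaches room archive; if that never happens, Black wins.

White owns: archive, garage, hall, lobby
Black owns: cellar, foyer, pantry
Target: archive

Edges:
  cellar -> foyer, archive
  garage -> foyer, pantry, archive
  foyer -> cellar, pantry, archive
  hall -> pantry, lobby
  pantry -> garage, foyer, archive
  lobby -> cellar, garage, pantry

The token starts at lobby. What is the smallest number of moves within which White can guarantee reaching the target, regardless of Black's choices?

A0 = {archive}
A1: add {garage} — garage (White) has garage→archive.
A2: add {lobby} — lobby (White) has lobby→garage.
lobby enters the attractor at level 2, so White can force the target in 2 moves from there.

2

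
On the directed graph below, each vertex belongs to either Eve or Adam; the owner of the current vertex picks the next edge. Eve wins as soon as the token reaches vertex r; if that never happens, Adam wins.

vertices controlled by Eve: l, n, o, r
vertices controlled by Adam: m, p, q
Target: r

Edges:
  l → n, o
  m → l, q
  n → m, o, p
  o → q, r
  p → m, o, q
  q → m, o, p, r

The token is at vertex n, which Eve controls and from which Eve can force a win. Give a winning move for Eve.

A0 = {r}
A1: add {o} — o (Eve) has o→r.
A2: add {l, n} — l (Eve) has l→o; n (Eve) has n→o.
A3 = A2; e.g. m (Adam) can still go to q. Fixed point.
From n, successor o is in the attractor (rank 1); the other successors m, p are not.

o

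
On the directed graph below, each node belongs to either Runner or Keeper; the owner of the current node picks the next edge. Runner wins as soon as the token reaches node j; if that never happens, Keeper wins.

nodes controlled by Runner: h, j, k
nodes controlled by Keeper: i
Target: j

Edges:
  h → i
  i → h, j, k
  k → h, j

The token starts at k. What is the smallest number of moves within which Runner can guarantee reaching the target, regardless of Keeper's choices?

A0 = {j}
A1: add {k} — k (Runner) has k→j.
A2 = A1; e.g. h (Runner) has no edge into A1. Fixed point.
k enters the attractor at level 1, so Runner can force the target in 1 move from there.

1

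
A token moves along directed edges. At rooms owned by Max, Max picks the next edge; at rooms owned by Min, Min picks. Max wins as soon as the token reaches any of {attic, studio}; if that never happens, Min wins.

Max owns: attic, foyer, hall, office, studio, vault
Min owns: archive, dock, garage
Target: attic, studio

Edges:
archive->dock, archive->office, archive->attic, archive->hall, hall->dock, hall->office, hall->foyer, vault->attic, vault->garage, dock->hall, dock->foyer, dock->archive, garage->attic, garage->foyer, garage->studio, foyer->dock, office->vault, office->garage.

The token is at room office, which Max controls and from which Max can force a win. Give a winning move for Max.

vault

A0 = {attic, studio}
A1: add {vault} — vault (Max) has vault→attic.
A2: add {office} — office (Max) has office→vault.
A3: add {hall} — hall (Max) has hall→office.
A4 = A3; e.g. dock (Min) can still go to foyer. Fixed point.
From office, successor vault is in the attractor (rank 1); the other successor garage is not.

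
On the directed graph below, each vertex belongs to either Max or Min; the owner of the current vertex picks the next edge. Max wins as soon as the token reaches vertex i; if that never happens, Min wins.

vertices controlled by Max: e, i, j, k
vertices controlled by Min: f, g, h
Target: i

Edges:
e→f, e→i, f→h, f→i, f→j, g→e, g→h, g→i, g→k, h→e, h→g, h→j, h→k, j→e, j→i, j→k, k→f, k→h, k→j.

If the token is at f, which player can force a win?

A0 = {i}
A1: add {e, j} — e (Max) has e→i; j (Max) has j→i.
A2: add {k} — k (Max) has k→j.
A3 = A2; e.g. f (Min) can still go to h. Fixed point.
f never enters the attractor, so Min can avoid the target forever.

Min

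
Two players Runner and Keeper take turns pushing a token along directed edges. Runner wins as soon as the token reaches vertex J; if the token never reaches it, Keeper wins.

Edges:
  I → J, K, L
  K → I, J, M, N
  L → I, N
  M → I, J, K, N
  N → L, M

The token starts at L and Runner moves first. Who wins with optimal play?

Track states (vertex, player-to-move).
A0 = {(J,Runner), (J,Keeper)}
A1: add {(I,Runner), (K,Runner), (M,Runner)}.
A2 = A1; e.g. (I,Keeper) stays out. (L,Runner) never enters ⇒ Keeper avoids the target.

Keeper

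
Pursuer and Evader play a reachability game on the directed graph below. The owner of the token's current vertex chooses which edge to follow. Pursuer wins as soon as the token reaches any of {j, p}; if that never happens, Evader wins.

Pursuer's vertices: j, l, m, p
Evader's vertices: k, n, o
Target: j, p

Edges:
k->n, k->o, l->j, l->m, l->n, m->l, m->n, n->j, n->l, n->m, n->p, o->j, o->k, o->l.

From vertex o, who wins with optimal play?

A0 = {j, p}
A1: add {l} — l (Pursuer) has l→j.
A2: add {m} — m (Pursuer) has m→l.
A3: add {n} — n (Evader): all of {j, l, m, p} already in.
A4 = A3; e.g. k (Evader) can still go to o. Fixed point.
o never enters the attractor, so Evader can avoid the target forever.

Evader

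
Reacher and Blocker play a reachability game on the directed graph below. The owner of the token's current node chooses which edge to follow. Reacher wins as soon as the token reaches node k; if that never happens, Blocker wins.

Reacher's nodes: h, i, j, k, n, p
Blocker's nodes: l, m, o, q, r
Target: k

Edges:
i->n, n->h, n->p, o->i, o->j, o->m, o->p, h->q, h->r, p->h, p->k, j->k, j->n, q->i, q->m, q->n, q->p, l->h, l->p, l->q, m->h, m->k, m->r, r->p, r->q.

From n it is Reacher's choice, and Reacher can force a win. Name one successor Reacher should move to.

A0 = {k}
A1: add {j, p} — j (Reacher) has j→k; p (Reacher) has p→k.
A2: add {n} — n (Reacher) has n→p.
A3: add {i} — i (Reacher) has i→n.
A4 = A3; e.g. h (Reacher) has no edge into A3. Fixed point.
From n, successor p is in the attractor (rank 1); the other successor h is not.

p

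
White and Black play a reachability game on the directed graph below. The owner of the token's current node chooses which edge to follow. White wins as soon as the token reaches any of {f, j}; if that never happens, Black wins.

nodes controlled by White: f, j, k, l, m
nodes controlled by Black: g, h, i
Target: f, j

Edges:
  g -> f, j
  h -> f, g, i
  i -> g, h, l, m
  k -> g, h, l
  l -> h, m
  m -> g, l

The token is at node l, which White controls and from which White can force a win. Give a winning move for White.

m

A0 = {f, j}
A1: add {g} — g (Black): all of {f, j} already in.
A2: add {k, m} — k (White) has k→g; m (White) has m→g.
A3: add {l} — l (White) has l→m.
A4 = A3; e.g. h (Black) can still go to i. Fixed point.
From l, successor m is in the attractor (rank 2); the other successor h is not.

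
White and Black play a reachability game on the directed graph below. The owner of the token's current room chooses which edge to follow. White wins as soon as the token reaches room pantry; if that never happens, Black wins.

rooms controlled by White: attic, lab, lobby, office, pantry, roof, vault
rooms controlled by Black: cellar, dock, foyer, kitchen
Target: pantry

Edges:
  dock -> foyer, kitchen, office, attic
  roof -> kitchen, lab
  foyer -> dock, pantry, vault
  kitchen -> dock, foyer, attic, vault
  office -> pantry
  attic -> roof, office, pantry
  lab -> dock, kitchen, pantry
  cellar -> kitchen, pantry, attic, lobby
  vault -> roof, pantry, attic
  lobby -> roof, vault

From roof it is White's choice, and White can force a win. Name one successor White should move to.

lab

A0 = {pantry}
A1: add {attic, lab, office, vault} — office (White) has office→pantry; attic (White) has attic→pantry; lab (White) has lab→pantry; vault (White) has vault→pantry.
A2: add {lobby, roof} — roof (White) has roof→lab; lobby (White) has lobby→vault.
A3 = A2; e.g. dock (Black) can still go to foyer. Fixed point.
From roof, successor lab is in the attractor (rank 1); the other successor kitchen is not.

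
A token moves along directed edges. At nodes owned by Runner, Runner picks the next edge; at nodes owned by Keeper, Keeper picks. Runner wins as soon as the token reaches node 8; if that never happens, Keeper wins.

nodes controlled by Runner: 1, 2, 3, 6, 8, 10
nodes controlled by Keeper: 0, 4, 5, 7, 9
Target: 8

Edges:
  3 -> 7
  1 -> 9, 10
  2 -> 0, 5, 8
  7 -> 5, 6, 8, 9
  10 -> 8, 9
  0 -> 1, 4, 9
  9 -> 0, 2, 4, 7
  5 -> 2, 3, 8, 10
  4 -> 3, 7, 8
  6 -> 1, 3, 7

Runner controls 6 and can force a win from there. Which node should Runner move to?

1

A0 = {8}
A1: add {2, 10} — 2 (Runner) has 2→8; 10 (Runner) has 10→8.
A2: add {1} — 1 (Runner) has 1→10.
A3: add {6} — 6 (Runner) has 6→1.
A4 = A3; e.g. 0 (Keeper) can still go to 4. Fixed point.
From 6, successor 1 is in the attractor (rank 2); the other successors 3, 7 are not.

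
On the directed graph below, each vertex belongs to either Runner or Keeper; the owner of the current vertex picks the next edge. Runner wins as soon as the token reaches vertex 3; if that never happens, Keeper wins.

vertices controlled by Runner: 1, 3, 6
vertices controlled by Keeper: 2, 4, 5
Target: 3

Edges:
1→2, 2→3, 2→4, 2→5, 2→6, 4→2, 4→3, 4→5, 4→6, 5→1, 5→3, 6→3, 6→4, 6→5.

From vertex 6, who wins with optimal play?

Runner

A0 = {3}
A1: add {6} — 6 (Runner) has 6→3.
A2 = A1; e.g. 1 (Runner) has no edge into A1. Fixed point.
6 ∈ A1, so Runner can force the target.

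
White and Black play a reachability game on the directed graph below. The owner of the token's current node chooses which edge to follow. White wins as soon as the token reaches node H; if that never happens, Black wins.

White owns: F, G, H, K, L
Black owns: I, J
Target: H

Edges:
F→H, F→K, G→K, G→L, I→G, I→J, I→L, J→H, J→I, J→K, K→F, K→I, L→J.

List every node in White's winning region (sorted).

A0 = {H}
A1: add {F} — F (White) has F→H.
A2: add {K} — K (White) has K→F.
A3: add {G} — G (White) has G→K.
A4 = A3; e.g. I (Black) can still go to J. Fixed point.
White's winning region = {F, G, H, K}.

F, G, H, K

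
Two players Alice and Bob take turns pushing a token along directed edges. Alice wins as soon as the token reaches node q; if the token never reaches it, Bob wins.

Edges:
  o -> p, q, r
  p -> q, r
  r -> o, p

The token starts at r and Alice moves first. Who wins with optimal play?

Track states (vertex, player-to-move).
A0 = {(q,Alice), (q,Bob)}
A1: add {(o,Alice), (p,Alice)}.
A2: add {(r,Bob)}.
A3 = A2; e.g. (o,Bob) stays out. (r,Alice) never enters ⇒ Bob avoids the target.

Bob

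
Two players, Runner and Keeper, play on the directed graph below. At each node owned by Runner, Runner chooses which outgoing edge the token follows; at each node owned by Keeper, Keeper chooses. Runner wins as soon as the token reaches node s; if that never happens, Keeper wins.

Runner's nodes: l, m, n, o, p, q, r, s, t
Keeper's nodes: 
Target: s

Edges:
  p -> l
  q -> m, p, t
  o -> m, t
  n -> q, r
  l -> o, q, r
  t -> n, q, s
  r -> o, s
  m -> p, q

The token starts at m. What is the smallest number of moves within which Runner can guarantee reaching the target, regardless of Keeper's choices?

3

A0 = {s}
A1: add {r, t} — r (Runner) has r→s; t (Runner) has t→s.
A2: add {l, n, o, q} — l (Runner) has l→r; n (Runner) has n→r; o (Runner) has o→t; q (Runner) has q→t.
A3: add {m, p} — m (Runner) has m→q; p (Runner) has p→l.
A3 = all vertices. Fixed point.
m enters the attractor at level 3, so Runner can force the target in 3 moves from there.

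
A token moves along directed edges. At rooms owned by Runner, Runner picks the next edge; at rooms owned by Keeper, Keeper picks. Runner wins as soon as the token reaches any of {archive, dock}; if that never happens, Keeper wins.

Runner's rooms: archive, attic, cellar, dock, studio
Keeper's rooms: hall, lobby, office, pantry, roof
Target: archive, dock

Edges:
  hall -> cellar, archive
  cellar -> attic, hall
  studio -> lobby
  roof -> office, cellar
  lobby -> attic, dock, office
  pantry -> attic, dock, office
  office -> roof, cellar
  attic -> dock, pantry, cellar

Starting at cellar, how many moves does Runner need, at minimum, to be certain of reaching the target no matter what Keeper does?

2

A0 = {archive, dock}
A1: add {attic} — attic (Runner) has attic→dock.
A2: add {cellar} — cellar (Runner) has cellar→attic.
cellar enters the attractor at level 2, so Runner can force the target in 2 moves from there.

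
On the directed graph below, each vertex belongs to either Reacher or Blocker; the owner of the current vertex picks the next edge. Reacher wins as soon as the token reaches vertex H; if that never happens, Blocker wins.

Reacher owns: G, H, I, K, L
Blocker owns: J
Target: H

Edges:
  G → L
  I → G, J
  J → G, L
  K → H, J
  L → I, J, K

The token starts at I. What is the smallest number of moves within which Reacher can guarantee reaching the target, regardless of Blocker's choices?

A0 = {H}
A1: add {K} — K (Reacher) has K→H.
A2: add {L} — L (Reacher) has L→K.
A3: add {G} — G (Reacher) has G→L.
A4: add {I, J} — I (Reacher) has I→G; J (Blocker): all of {G, L} already in.
A4 = all vertices. Fixed point.
I enters the attractor at level 4, so Reacher can force the target in 4 moves from there.

4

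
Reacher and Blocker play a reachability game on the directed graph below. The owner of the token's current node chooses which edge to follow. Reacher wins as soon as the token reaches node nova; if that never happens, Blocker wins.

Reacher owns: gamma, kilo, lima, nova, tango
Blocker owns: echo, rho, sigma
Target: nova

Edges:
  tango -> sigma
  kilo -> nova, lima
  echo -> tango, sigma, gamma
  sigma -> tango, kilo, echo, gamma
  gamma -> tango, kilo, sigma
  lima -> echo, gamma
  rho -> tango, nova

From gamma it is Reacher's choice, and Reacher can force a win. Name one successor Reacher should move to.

kilo

A0 = {nova}
A1: add {kilo} — kilo (Reacher) has kilo→nova.
A2: add {gamma} — gamma (Reacher) has gamma→kilo.
A3: add {lima} — lima (Reacher) has lima→gamma.
A4 = A3; e.g. tango (Reacher) has no edge into A3. Fixed point.
From gamma, successor kilo is in the attractor (rank 1); the other successors sigma, tango are not.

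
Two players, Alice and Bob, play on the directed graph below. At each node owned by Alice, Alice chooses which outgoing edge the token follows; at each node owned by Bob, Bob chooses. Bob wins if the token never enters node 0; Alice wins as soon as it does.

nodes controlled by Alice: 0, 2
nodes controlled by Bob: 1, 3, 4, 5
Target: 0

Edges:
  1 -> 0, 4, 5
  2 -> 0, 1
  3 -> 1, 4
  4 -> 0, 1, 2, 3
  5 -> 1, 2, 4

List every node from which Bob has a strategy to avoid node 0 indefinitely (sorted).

1, 3, 4, 5

A0 = {0}
A1: add {2} — 2 (Alice) has 2→0.
A2 = A1; e.g. 1 (Bob) can still go to 4. Fixed point.
Alice's attractor = {0, 2}; Bob avoids the target exactly from the complement.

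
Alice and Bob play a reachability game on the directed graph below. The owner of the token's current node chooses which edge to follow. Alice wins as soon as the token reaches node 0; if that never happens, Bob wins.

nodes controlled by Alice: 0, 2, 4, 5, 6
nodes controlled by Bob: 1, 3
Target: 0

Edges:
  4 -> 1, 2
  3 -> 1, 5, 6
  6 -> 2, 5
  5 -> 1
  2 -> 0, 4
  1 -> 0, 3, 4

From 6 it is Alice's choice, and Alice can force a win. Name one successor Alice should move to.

2

A0 = {0}
A1: add {2} — 2 (Alice) has 2→0.
A2: add {4, 6} — 4 (Alice) has 4→2; 6 (Alice) has 6→2.
A3 = A2; e.g. 1 (Bob) can still go to 3. Fixed point.
From 6, successor 2 is in the attractor (rank 1); the other successor 5 is not.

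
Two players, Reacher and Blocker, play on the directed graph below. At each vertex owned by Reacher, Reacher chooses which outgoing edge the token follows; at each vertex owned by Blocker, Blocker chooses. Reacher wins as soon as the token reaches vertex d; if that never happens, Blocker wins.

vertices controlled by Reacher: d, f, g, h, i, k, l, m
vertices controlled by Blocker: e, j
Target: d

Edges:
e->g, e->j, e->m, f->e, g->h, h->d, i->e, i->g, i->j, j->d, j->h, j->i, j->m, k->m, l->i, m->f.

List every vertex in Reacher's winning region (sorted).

A0 = {d}
A1: add {h} — h (Reacher) has h→d.
A2: add {g} — g (Reacher) has g→h.
A3: add {i} — i (Reacher) has i→g.
A4: add {l} — l (Reacher) has l→i.
A5 = A4; e.g. e (Blocker) can still go to j. Fixed point.
Reacher's winning region = {d, g, h, i, l}.

d, g, h, i, l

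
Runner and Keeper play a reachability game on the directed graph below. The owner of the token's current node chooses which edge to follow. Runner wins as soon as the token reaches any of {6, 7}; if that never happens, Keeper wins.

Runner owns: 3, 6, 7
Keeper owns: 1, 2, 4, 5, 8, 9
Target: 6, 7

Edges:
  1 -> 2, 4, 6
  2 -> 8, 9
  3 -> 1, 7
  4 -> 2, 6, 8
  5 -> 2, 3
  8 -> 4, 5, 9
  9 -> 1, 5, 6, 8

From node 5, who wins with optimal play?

A0 = {6, 7}
A1: add {3} — 3 (Runner) has 3→7.
A2 = A1; e.g. 1 (Keeper) can still go to 2. Fixed point.
5 never enters the attractor, so Keeper can avoid the target forever.

Keeper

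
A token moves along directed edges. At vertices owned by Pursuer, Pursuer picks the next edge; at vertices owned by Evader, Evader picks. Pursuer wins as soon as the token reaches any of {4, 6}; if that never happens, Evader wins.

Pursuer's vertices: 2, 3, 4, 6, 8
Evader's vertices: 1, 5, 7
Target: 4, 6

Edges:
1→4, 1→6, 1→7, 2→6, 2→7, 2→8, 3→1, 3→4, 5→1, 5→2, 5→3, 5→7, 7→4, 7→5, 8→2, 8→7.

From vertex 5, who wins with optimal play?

A0 = {4, 6}
A1: add {2, 3} — 2 (Pursuer) has 2→6; 3 (Pursuer) has 3→4.
A2: add {8} — 8 (Pursuer) has 8→2.
A3 = A2; e.g. 1 (Evader) can still go to 7. Fixed point.
5 never enters the attractor, so Evader can avoid the target forever.

Evader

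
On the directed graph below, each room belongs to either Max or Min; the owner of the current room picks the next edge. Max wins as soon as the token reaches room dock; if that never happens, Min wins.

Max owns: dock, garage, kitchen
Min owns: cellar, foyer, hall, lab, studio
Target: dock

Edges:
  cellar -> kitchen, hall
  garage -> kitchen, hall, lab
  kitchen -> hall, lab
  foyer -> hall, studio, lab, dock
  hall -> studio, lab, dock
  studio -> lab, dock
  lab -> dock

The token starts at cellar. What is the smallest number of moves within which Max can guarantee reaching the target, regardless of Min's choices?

A0 = {dock}
A1: add {lab} — lab (Min): all of {dock} already in.
A2: add {garage, kitchen, studio} — garage (Max) has garage→lab; kitchen (Max) has kitchen→lab; studio (Min): all of {lab, dock} already in.
A3: add {hall} — hall (Min): all of {studio, lab, dock} already in.
A4: add {cellar, foyer} — cellar (Min): all of {kitchen, hall} already in; foyer (Min): all of {hall, studio, lab, dock} already in.
A4 = all vertices. Fixed point.
cellar enters the attractor at level 4, so Max can force the target in 4 moves from there.

4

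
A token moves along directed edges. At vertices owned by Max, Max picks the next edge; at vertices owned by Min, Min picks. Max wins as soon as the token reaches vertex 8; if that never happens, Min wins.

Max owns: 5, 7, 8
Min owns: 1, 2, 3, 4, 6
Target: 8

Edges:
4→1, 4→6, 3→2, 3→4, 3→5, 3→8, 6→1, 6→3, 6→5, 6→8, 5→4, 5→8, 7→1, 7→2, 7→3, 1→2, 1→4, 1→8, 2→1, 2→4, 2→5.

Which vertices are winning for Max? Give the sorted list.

A0 = {8}
A1: add {5} — 5 (Max) has 5→8.
A2 = A1; e.g. 1 (Min) can still go to 2. Fixed point.
Max's winning region = {5, 8}.

5, 8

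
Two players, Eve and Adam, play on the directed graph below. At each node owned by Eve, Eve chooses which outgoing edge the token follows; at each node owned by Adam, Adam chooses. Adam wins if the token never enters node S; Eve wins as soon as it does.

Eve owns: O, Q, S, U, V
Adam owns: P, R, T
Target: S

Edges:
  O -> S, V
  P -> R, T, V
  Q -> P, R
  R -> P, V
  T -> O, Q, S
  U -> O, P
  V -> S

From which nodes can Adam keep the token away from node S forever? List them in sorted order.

A0 = {S}
A1: add {O, V} — O (Eve) has O→S; V (Eve) has V→S.
A2: add {U} — U (Eve) has U→O.
A3 = A2; e.g. P (Adam) can still go to R. Fixed point.
Eve's attractor = {O, S, U, V}; Adam avoids the target exactly from the complement.

P, Q, R, T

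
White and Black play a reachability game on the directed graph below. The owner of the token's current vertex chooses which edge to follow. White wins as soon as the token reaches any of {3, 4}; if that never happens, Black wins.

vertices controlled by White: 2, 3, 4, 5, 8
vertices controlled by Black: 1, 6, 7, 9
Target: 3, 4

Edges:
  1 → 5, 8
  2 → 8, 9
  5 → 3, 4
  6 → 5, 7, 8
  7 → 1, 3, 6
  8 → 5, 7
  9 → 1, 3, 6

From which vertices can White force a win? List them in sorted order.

1, 2, 3, 4, 5, 8

A0 = {3, 4}
A1: add {5} — 5 (White) has 5→3.
A2: add {8} — 8 (White) has 8→5.
A3: add {1, 2} — 1 (Black): all of {5, 8} already in; 2 (White) has 2→8.
A4 = A3; e.g. 6 (Black) can still go to 7. Fixed point.
White's winning region = {1, 2, 3, 4, 5, 8}.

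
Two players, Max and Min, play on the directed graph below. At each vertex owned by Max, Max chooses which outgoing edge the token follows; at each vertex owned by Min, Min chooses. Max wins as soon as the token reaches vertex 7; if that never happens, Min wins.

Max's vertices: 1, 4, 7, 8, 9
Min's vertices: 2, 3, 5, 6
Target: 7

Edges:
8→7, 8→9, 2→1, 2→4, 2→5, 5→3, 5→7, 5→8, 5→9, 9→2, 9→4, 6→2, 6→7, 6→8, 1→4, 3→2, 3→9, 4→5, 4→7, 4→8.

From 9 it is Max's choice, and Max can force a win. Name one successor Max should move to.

A0 = {7}
A1: add {4, 8} — 4 (Max) has 4→7; 8 (Max) has 8→7.
A2: add {1, 9} — 1 (Max) has 1→4; 9 (Max) has 9→4.
A3 = A2; e.g. 2 (Min) can still go to 5. Fixed point.
From 9, successor 4 is in the attractor (rank 1); the other successor 2 is not.

4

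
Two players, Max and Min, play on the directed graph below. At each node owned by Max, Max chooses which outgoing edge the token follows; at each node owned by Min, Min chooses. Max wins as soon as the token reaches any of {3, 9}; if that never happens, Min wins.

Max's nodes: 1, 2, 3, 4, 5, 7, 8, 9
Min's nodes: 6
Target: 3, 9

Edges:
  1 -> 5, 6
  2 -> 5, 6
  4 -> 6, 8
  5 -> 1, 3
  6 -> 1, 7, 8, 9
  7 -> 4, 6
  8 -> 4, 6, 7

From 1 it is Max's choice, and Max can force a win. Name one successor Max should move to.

5

A0 = {3, 9}
A1: add {5} — 5 (Max) has 5→3.
A2: add {1, 2} — 1 (Max) has 1→5; 2 (Max) has 2→5.
A3 = A2; e.g. 4 (Max) has no edge into A2. Fixed point.
From 1, successor 5 is in the attractor (rank 1); the other successor 6 is not.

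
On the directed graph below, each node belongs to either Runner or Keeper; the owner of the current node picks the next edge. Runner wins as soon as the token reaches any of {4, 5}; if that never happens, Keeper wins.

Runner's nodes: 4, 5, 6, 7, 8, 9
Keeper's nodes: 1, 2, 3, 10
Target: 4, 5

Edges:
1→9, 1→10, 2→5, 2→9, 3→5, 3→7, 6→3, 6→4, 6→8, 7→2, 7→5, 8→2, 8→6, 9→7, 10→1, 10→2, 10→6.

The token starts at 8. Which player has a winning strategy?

Runner

A0 = {4, 5}
A1: add {6, 7} — 6 (Runner) has 6→4; 7 (Runner) has 7→5.
A2: add {3, 8, 9} — 3 (Keeper): all of {5, 7} already in; 8 (Runner) has 8→6; 9 (Runner) has 9→7.
8 ∈ A2, so Runner can force the target.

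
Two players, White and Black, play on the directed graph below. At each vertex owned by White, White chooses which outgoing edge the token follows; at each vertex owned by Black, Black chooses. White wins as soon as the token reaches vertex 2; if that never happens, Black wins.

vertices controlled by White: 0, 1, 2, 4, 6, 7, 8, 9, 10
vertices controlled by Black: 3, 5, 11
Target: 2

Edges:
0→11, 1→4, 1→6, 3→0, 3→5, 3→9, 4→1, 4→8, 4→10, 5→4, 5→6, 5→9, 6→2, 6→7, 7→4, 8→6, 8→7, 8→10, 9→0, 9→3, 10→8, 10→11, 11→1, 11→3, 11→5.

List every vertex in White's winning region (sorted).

A0 = {2}
A1: add {6} — 6 (White) has 6→2.
A2: add {1, 8} — 1 (White) has 1→6; 8 (White) has 8→6.
A3: add {4, 10} — 4 (White) has 4→1; 10 (White) has 10→8.
A4: add {7} — 7 (White) has 7→4.
A5 = A4; e.g. 0 (White) has no edge into A4. Fixed point.
White's winning region = {1, 2, 4, 6, 7, 8, 10}.

1, 2, 4, 6, 7, 8, 10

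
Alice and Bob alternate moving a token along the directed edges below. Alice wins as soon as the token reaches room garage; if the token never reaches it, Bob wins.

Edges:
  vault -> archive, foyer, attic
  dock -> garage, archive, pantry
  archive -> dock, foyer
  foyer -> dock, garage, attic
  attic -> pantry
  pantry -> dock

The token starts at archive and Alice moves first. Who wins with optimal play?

Track states (vertex, player-to-move).
A0 = {(garage,Alice), (garage,Bob)}
A1: add {(dock,Alice), (foyer,Alice)}.
A2: add {(archive,Bob), (pantry,Bob)}.
A3: add {(vault,Alice), (attic,Alice)}.
A4: add {(foyer,Bob)}.
A5: add {(archive,Alice)}.
(archive,Alice) ∈ A5 ⇒ Alice forces the target.

Alice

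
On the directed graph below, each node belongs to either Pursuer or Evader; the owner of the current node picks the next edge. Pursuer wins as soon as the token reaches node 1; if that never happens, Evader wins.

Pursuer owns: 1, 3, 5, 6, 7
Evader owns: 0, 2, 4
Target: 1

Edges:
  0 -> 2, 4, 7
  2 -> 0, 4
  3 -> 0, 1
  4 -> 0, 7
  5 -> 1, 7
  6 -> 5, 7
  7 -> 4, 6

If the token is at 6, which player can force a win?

A0 = {1}
A1: add {3, 5} — 3 (Pursuer) has 3→1; 5 (Pursuer) has 5→1.
A2: add {6} — 6 (Pursuer) has 6→5.
6 ∈ A2, so Pursuer can force the target.

Pursuer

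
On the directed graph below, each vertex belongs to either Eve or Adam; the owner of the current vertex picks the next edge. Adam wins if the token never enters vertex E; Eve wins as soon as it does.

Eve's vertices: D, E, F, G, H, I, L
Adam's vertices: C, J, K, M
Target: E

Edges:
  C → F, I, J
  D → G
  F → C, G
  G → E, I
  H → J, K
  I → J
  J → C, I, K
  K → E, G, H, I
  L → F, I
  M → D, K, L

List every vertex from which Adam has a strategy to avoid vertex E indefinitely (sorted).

A0 = {E}
A1: add {G} — G (Eve) has G→E.
A2: add {D, F} — D (Eve) has D→G; F (Eve) has F→G.
A3: add {L} — L (Eve) has L→F.
A4 = A3; e.g. C (Adam) can still go to I. Fixed point.
Eve's attractor = {D, E, F, G, L}; Adam avoids the target exactly from the complement.

C, H, I, J, K, M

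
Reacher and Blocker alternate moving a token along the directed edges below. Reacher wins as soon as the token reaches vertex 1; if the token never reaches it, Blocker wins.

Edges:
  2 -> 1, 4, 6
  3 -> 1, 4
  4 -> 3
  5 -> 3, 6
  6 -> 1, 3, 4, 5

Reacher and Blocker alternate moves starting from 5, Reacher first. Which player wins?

Blocker

Track states (vertex, player-to-move).
A0 = {(1,Reacher), (1,Blocker)}
A1: add {(2,Reacher), (3,Reacher), (6,Reacher)}.
A2: add {(4,Blocker), (5,Blocker)}.
A3 = A2; e.g. (2,Blocker) stays out. (5,Reacher) never enters ⇒ Blocker avoids the target.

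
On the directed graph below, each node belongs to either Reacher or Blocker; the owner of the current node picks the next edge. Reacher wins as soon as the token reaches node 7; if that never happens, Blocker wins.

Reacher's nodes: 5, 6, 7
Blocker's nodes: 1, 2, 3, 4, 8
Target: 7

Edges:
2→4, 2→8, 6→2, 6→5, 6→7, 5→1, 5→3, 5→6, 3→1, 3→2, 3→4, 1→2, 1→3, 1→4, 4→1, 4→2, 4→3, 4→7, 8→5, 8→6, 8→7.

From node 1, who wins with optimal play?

Blocker

A0 = {7}
A1: add {6} — 6 (Reacher) has 6→7.
A2: add {5} — 5 (Reacher) has 5→6.
A3: add {8} — 8 (Blocker): all of {5, 6, 7} already in.
A4 = A3; e.g. 1 (Blocker) can still go to 2. Fixed point.
1 never enters the attractor, so Blocker can avoid the target forever.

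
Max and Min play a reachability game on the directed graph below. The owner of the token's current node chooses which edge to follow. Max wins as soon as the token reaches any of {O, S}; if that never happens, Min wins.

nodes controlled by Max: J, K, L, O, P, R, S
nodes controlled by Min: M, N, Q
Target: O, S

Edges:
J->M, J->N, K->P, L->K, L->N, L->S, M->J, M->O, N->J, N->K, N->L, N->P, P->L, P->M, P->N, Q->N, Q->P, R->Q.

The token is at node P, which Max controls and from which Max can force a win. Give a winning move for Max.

L

A0 = {O, S}
A1: add {L} — L (Max) has L→S.
A2: add {P} — P (Max) has P→L.
A3: add {K} — K (Max) has K→P.
A4 = A3; e.g. J (Max) has no edge into A3. Fixed point.
From P, successor L is in the attractor (rank 1); the other successors M, N are not.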